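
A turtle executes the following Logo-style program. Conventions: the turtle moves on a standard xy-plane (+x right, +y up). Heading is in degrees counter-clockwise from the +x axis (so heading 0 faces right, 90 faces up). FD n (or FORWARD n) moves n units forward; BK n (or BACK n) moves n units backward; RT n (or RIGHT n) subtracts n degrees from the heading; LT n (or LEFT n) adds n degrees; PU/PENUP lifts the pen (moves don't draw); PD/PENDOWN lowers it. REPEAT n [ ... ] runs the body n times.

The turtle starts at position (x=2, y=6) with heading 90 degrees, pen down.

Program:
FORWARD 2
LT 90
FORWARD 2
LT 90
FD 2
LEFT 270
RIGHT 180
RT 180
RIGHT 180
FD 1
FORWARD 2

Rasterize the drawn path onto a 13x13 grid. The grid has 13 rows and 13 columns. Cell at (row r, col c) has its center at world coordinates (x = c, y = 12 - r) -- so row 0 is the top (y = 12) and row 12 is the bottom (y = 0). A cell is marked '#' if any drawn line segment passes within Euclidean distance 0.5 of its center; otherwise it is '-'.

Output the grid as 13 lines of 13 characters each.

Segment 0: (2,6) -> (2,8)
Segment 1: (2,8) -> (0,8)
Segment 2: (0,8) -> (-0,6)
Segment 3: (-0,6) -> (1,6)
Segment 4: (1,6) -> (3,6)

Answer: -------------
-------------
-------------
-------------
###----------
#-#----------
####---------
-------------
-------------
-------------
-------------
-------------
-------------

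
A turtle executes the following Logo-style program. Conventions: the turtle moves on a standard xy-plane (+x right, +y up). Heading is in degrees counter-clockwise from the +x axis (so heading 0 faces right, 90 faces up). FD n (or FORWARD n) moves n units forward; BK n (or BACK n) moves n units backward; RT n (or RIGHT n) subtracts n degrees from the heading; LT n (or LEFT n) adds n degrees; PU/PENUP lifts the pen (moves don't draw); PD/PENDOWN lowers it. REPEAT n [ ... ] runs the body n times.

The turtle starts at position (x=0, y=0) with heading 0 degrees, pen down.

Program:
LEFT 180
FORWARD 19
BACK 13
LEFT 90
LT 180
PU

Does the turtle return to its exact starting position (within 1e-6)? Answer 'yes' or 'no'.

Executing turtle program step by step:
Start: pos=(0,0), heading=0, pen down
LT 180: heading 0 -> 180
FD 19: (0,0) -> (-19,0) [heading=180, draw]
BK 13: (-19,0) -> (-6,0) [heading=180, draw]
LT 90: heading 180 -> 270
LT 180: heading 270 -> 90
PU: pen up
Final: pos=(-6,0), heading=90, 2 segment(s) drawn

Start position: (0, 0)
Final position: (-6, 0)
Distance = 6; >= 1e-6 -> NOT closed

Answer: no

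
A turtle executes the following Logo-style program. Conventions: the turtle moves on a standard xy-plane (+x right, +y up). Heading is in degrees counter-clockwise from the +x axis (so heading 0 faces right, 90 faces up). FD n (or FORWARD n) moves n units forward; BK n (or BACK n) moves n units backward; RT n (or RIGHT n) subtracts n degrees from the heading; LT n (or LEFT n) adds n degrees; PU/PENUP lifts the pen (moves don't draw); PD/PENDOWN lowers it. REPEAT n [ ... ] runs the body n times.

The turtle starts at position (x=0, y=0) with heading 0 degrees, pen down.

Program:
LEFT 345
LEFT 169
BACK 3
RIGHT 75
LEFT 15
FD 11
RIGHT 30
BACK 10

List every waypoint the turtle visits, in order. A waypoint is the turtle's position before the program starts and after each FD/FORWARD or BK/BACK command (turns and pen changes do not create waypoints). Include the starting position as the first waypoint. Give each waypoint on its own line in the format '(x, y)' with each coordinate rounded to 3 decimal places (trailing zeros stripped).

Executing turtle program step by step:
Start: pos=(0,0), heading=0, pen down
LT 345: heading 0 -> 345
LT 169: heading 345 -> 154
BK 3: (0,0) -> (2.696,-1.315) [heading=154, draw]
RT 75: heading 154 -> 79
LT 15: heading 79 -> 94
FD 11: (2.696,-1.315) -> (1.929,9.658) [heading=94, draw]
RT 30: heading 94 -> 64
BK 10: (1.929,9.658) -> (-2.455,0.67) [heading=64, draw]
Final: pos=(-2.455,0.67), heading=64, 3 segment(s) drawn
Waypoints (4 total):
(0, 0)
(2.696, -1.315)
(1.929, 9.658)
(-2.455, 0.67)

Answer: (0, 0)
(2.696, -1.315)
(1.929, 9.658)
(-2.455, 0.67)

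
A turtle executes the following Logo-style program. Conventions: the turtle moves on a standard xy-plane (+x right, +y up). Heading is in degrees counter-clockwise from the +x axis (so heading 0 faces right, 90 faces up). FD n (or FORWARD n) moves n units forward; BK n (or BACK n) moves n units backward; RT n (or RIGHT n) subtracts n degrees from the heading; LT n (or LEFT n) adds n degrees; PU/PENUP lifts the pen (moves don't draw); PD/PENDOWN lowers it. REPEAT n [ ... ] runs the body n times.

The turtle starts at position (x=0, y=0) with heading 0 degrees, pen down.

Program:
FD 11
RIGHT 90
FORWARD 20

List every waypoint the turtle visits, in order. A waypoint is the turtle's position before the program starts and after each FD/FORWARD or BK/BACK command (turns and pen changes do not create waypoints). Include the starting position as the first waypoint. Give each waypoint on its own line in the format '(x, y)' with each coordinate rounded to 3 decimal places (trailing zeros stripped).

Answer: (0, 0)
(11, 0)
(11, -20)

Derivation:
Executing turtle program step by step:
Start: pos=(0,0), heading=0, pen down
FD 11: (0,0) -> (11,0) [heading=0, draw]
RT 90: heading 0 -> 270
FD 20: (11,0) -> (11,-20) [heading=270, draw]
Final: pos=(11,-20), heading=270, 2 segment(s) drawn
Waypoints (3 total):
(0, 0)
(11, 0)
(11, -20)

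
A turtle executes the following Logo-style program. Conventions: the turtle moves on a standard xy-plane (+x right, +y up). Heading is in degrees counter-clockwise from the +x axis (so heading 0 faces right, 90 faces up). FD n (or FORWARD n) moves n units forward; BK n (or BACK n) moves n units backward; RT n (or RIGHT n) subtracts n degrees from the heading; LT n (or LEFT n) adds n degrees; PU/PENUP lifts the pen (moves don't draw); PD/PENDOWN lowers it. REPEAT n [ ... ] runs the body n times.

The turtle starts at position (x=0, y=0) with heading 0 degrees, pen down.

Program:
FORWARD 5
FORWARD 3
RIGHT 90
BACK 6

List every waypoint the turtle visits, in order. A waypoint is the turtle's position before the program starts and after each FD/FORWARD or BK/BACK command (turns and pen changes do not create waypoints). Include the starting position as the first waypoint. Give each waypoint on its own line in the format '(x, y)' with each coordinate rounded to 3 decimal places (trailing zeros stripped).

Answer: (0, 0)
(5, 0)
(8, 0)
(8, 6)

Derivation:
Executing turtle program step by step:
Start: pos=(0,0), heading=0, pen down
FD 5: (0,0) -> (5,0) [heading=0, draw]
FD 3: (5,0) -> (8,0) [heading=0, draw]
RT 90: heading 0 -> 270
BK 6: (8,0) -> (8,6) [heading=270, draw]
Final: pos=(8,6), heading=270, 3 segment(s) drawn
Waypoints (4 total):
(0, 0)
(5, 0)
(8, 0)
(8, 6)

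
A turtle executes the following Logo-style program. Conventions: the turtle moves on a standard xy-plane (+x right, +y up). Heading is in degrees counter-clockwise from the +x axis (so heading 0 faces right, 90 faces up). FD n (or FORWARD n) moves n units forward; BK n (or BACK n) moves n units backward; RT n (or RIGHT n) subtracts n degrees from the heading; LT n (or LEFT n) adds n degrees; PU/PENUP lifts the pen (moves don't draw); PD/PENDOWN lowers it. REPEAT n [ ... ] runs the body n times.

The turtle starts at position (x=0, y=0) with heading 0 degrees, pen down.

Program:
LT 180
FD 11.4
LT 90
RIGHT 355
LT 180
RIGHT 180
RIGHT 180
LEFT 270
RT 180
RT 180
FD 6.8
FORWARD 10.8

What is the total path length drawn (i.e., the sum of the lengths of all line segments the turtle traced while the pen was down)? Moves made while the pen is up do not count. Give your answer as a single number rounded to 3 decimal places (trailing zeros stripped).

Answer: 29

Derivation:
Executing turtle program step by step:
Start: pos=(0,0), heading=0, pen down
LT 180: heading 0 -> 180
FD 11.4: (0,0) -> (-11.4,0) [heading=180, draw]
LT 90: heading 180 -> 270
RT 355: heading 270 -> 275
LT 180: heading 275 -> 95
RT 180: heading 95 -> 275
RT 180: heading 275 -> 95
LT 270: heading 95 -> 5
RT 180: heading 5 -> 185
RT 180: heading 185 -> 5
FD 6.8: (-11.4,0) -> (-4.626,0.593) [heading=5, draw]
FD 10.8: (-4.626,0.593) -> (6.133,1.534) [heading=5, draw]
Final: pos=(6.133,1.534), heading=5, 3 segment(s) drawn

Segment lengths:
  seg 1: (0,0) -> (-11.4,0), length = 11.4
  seg 2: (-11.4,0) -> (-4.626,0.593), length = 6.8
  seg 3: (-4.626,0.593) -> (6.133,1.534), length = 10.8
Total = 29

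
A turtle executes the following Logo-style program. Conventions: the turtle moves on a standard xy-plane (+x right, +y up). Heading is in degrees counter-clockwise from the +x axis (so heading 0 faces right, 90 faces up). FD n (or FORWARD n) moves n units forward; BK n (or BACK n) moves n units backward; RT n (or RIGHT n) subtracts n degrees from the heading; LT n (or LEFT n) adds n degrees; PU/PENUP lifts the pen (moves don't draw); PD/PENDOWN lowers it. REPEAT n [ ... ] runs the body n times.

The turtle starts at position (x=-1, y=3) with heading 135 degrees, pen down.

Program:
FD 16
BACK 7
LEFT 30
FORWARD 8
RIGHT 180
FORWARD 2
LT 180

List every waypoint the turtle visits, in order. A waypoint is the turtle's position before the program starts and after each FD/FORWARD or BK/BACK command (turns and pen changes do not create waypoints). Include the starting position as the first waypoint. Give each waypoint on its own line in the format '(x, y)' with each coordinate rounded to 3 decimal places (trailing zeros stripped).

Answer: (-1, 3)
(-12.314, 14.314)
(-7.364, 9.364)
(-15.091, 11.435)
(-13.16, 10.917)

Derivation:
Executing turtle program step by step:
Start: pos=(-1,3), heading=135, pen down
FD 16: (-1,3) -> (-12.314,14.314) [heading=135, draw]
BK 7: (-12.314,14.314) -> (-7.364,9.364) [heading=135, draw]
LT 30: heading 135 -> 165
FD 8: (-7.364,9.364) -> (-15.091,11.435) [heading=165, draw]
RT 180: heading 165 -> 345
FD 2: (-15.091,11.435) -> (-13.16,10.917) [heading=345, draw]
LT 180: heading 345 -> 165
Final: pos=(-13.16,10.917), heading=165, 4 segment(s) drawn
Waypoints (5 total):
(-1, 3)
(-12.314, 14.314)
(-7.364, 9.364)
(-15.091, 11.435)
(-13.16, 10.917)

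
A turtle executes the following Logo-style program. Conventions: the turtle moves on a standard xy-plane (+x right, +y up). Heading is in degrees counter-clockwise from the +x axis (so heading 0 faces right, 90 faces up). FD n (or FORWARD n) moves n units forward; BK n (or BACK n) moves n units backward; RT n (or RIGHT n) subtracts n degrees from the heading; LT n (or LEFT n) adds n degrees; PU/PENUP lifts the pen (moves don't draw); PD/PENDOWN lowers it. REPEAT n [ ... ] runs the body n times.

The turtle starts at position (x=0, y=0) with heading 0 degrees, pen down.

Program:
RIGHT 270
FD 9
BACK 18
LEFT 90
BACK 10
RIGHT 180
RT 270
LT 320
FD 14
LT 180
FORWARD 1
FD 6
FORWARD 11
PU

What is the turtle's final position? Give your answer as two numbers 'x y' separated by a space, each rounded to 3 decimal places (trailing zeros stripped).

Executing turtle program step by step:
Start: pos=(0,0), heading=0, pen down
RT 270: heading 0 -> 90
FD 9: (0,0) -> (0,9) [heading=90, draw]
BK 18: (0,9) -> (0,-9) [heading=90, draw]
LT 90: heading 90 -> 180
BK 10: (0,-9) -> (10,-9) [heading=180, draw]
RT 180: heading 180 -> 0
RT 270: heading 0 -> 90
LT 320: heading 90 -> 50
FD 14: (10,-9) -> (18.999,1.725) [heading=50, draw]
LT 180: heading 50 -> 230
FD 1: (18.999,1.725) -> (18.356,0.959) [heading=230, draw]
FD 6: (18.356,0.959) -> (14.5,-3.638) [heading=230, draw]
FD 11: (14.5,-3.638) -> (7.429,-12.064) [heading=230, draw]
PU: pen up
Final: pos=(7.429,-12.064), heading=230, 7 segment(s) drawn

Answer: 7.429 -12.064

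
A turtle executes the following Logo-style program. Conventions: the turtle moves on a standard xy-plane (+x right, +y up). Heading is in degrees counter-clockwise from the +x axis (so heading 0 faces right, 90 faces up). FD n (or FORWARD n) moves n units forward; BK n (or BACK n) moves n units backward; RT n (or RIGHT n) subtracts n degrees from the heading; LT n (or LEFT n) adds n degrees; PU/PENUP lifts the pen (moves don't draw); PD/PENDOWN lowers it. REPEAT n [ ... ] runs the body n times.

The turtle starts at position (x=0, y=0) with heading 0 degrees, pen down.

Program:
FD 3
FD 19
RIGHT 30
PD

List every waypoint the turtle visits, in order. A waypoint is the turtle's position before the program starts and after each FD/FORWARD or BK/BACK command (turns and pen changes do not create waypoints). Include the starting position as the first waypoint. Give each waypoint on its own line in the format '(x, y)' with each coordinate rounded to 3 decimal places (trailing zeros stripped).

Answer: (0, 0)
(3, 0)
(22, 0)

Derivation:
Executing turtle program step by step:
Start: pos=(0,0), heading=0, pen down
FD 3: (0,0) -> (3,0) [heading=0, draw]
FD 19: (3,0) -> (22,0) [heading=0, draw]
RT 30: heading 0 -> 330
PD: pen down
Final: pos=(22,0), heading=330, 2 segment(s) drawn
Waypoints (3 total):
(0, 0)
(3, 0)
(22, 0)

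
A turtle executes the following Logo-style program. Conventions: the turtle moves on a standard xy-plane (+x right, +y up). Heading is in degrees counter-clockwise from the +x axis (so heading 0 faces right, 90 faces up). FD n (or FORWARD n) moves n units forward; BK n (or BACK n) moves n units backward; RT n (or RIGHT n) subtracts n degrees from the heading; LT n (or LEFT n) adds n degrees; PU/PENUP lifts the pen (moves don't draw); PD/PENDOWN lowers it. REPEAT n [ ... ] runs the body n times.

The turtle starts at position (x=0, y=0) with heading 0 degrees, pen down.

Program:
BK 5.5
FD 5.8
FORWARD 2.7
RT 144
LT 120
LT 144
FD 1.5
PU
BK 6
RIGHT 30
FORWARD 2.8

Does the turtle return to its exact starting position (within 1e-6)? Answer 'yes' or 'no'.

Executing turtle program step by step:
Start: pos=(0,0), heading=0, pen down
BK 5.5: (0,0) -> (-5.5,0) [heading=0, draw]
FD 5.8: (-5.5,0) -> (0.3,0) [heading=0, draw]
FD 2.7: (0.3,0) -> (3,0) [heading=0, draw]
RT 144: heading 0 -> 216
LT 120: heading 216 -> 336
LT 144: heading 336 -> 120
FD 1.5: (3,0) -> (2.25,1.299) [heading=120, draw]
PU: pen up
BK 6: (2.25,1.299) -> (5.25,-3.897) [heading=120, move]
RT 30: heading 120 -> 90
FD 2.8: (5.25,-3.897) -> (5.25,-1.097) [heading=90, move]
Final: pos=(5.25,-1.097), heading=90, 4 segment(s) drawn

Start position: (0, 0)
Final position: (5.25, -1.097)
Distance = 5.363; >= 1e-6 -> NOT closed

Answer: no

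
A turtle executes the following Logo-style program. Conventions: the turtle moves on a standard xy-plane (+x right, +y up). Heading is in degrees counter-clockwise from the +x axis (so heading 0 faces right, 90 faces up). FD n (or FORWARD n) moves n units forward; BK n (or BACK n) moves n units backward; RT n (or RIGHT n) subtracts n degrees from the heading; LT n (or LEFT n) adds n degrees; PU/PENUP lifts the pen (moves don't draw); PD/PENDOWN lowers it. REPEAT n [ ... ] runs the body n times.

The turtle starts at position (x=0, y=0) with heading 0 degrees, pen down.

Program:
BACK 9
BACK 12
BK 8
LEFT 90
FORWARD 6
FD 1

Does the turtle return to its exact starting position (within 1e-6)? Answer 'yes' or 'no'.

Executing turtle program step by step:
Start: pos=(0,0), heading=0, pen down
BK 9: (0,0) -> (-9,0) [heading=0, draw]
BK 12: (-9,0) -> (-21,0) [heading=0, draw]
BK 8: (-21,0) -> (-29,0) [heading=0, draw]
LT 90: heading 0 -> 90
FD 6: (-29,0) -> (-29,6) [heading=90, draw]
FD 1: (-29,6) -> (-29,7) [heading=90, draw]
Final: pos=(-29,7), heading=90, 5 segment(s) drawn

Start position: (0, 0)
Final position: (-29, 7)
Distance = 29.833; >= 1e-6 -> NOT closed

Answer: no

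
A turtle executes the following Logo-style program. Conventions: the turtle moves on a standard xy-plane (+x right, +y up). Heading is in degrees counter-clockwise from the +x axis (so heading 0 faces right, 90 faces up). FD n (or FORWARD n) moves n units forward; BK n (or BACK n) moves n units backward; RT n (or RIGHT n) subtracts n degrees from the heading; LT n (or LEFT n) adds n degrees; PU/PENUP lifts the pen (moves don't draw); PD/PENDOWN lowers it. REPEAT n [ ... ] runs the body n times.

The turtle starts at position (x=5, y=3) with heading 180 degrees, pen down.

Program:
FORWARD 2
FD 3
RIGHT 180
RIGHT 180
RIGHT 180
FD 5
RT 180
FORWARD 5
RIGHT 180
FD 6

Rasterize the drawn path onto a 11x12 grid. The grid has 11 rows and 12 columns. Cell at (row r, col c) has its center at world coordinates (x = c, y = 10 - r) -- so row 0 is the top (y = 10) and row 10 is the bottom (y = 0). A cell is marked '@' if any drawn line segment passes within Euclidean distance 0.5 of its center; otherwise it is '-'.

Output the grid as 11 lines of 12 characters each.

Answer: ------------
------------
------------
------------
------------
------------
------------
@@@@@@@-----
------------
------------
------------

Derivation:
Segment 0: (5,3) -> (3,3)
Segment 1: (3,3) -> (0,3)
Segment 2: (0,3) -> (5,3)
Segment 3: (5,3) -> (0,3)
Segment 4: (0,3) -> (6,3)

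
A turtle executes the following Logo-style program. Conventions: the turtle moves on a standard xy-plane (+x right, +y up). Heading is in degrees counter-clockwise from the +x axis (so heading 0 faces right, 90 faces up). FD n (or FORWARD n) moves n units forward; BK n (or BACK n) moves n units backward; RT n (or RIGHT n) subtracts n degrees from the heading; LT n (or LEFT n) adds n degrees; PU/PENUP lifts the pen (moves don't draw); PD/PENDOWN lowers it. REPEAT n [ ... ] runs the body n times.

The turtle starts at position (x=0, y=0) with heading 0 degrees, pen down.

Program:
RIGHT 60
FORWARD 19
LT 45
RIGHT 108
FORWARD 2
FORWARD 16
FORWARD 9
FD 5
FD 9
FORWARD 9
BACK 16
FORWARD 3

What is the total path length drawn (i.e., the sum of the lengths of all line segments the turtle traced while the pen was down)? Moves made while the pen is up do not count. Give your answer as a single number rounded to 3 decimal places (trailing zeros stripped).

Answer: 88

Derivation:
Executing turtle program step by step:
Start: pos=(0,0), heading=0, pen down
RT 60: heading 0 -> 300
FD 19: (0,0) -> (9.5,-16.454) [heading=300, draw]
LT 45: heading 300 -> 345
RT 108: heading 345 -> 237
FD 2: (9.5,-16.454) -> (8.411,-18.132) [heading=237, draw]
FD 16: (8.411,-18.132) -> (-0.304,-31.551) [heading=237, draw]
FD 9: (-0.304,-31.551) -> (-5.205,-39.099) [heading=237, draw]
FD 5: (-5.205,-39.099) -> (-7.928,-43.292) [heading=237, draw]
FD 9: (-7.928,-43.292) -> (-12.83,-50.84) [heading=237, draw]
FD 9: (-12.83,-50.84) -> (-17.732,-58.388) [heading=237, draw]
BK 16: (-17.732,-58.388) -> (-9.018,-44.969) [heading=237, draw]
FD 3: (-9.018,-44.969) -> (-10.652,-47.485) [heading=237, draw]
Final: pos=(-10.652,-47.485), heading=237, 9 segment(s) drawn

Segment lengths:
  seg 1: (0,0) -> (9.5,-16.454), length = 19
  seg 2: (9.5,-16.454) -> (8.411,-18.132), length = 2
  seg 3: (8.411,-18.132) -> (-0.304,-31.551), length = 16
  seg 4: (-0.304,-31.551) -> (-5.205,-39.099), length = 9
  seg 5: (-5.205,-39.099) -> (-7.928,-43.292), length = 5
  seg 6: (-7.928,-43.292) -> (-12.83,-50.84), length = 9
  seg 7: (-12.83,-50.84) -> (-17.732,-58.388), length = 9
  seg 8: (-17.732,-58.388) -> (-9.018,-44.969), length = 16
  seg 9: (-9.018,-44.969) -> (-10.652,-47.485), length = 3
Total = 88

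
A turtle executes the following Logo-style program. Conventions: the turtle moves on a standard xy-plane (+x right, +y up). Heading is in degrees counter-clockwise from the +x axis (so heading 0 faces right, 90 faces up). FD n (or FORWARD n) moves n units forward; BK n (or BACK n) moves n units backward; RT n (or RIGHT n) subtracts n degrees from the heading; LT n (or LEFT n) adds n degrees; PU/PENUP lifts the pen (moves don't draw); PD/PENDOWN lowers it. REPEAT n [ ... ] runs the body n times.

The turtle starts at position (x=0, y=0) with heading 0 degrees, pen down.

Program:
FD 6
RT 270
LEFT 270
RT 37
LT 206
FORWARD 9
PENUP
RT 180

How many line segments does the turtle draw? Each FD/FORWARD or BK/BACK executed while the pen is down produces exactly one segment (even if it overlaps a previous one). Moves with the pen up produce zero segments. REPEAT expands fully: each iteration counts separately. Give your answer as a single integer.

Answer: 2

Derivation:
Executing turtle program step by step:
Start: pos=(0,0), heading=0, pen down
FD 6: (0,0) -> (6,0) [heading=0, draw]
RT 270: heading 0 -> 90
LT 270: heading 90 -> 0
RT 37: heading 0 -> 323
LT 206: heading 323 -> 169
FD 9: (6,0) -> (-2.835,1.717) [heading=169, draw]
PU: pen up
RT 180: heading 169 -> 349
Final: pos=(-2.835,1.717), heading=349, 2 segment(s) drawn
Segments drawn: 2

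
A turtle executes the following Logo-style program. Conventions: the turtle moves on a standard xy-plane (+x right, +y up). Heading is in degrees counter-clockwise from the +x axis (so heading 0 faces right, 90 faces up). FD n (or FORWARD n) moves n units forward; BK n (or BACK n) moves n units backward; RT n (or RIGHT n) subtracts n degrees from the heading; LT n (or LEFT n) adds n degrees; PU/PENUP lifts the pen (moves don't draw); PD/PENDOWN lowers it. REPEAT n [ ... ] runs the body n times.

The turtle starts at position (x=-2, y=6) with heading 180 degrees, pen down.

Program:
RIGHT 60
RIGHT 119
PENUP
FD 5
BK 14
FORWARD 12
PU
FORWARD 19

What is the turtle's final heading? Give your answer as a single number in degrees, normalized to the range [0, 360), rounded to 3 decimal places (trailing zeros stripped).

Answer: 1

Derivation:
Executing turtle program step by step:
Start: pos=(-2,6), heading=180, pen down
RT 60: heading 180 -> 120
RT 119: heading 120 -> 1
PU: pen up
FD 5: (-2,6) -> (2.999,6.087) [heading=1, move]
BK 14: (2.999,6.087) -> (-10.999,5.843) [heading=1, move]
FD 12: (-10.999,5.843) -> (1,6.052) [heading=1, move]
PU: pen up
FD 19: (1,6.052) -> (19.997,6.384) [heading=1, move]
Final: pos=(19.997,6.384), heading=1, 0 segment(s) drawn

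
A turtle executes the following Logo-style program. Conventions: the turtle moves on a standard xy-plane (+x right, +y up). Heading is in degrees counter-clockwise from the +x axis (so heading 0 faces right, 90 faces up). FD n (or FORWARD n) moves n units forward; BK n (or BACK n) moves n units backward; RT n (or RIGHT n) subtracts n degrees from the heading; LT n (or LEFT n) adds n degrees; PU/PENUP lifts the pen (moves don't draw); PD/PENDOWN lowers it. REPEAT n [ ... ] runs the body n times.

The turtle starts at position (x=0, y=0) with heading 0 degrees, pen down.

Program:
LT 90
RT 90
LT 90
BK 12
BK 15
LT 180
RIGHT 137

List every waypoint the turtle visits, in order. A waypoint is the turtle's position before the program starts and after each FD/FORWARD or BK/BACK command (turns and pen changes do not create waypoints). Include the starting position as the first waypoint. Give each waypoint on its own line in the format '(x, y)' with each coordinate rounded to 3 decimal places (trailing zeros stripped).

Executing turtle program step by step:
Start: pos=(0,0), heading=0, pen down
LT 90: heading 0 -> 90
RT 90: heading 90 -> 0
LT 90: heading 0 -> 90
BK 12: (0,0) -> (0,-12) [heading=90, draw]
BK 15: (0,-12) -> (0,-27) [heading=90, draw]
LT 180: heading 90 -> 270
RT 137: heading 270 -> 133
Final: pos=(0,-27), heading=133, 2 segment(s) drawn
Waypoints (3 total):
(0, 0)
(0, -12)
(0, -27)

Answer: (0, 0)
(0, -12)
(0, -27)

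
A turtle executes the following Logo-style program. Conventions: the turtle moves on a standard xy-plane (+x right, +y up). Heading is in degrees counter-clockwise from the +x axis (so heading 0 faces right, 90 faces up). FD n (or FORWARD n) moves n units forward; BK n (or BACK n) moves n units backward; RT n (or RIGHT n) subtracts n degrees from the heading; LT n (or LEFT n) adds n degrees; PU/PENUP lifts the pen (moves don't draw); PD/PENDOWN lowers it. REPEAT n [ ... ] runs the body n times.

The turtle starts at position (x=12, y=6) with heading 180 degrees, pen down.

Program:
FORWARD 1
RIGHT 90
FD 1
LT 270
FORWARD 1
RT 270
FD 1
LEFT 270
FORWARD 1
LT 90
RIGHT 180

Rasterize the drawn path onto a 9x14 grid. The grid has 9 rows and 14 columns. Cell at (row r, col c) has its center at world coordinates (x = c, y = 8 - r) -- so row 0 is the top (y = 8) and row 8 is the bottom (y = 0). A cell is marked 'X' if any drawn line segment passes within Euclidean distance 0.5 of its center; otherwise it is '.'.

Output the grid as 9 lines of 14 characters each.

Segment 0: (12,6) -> (11,6)
Segment 1: (11,6) -> (11,7)
Segment 2: (11,7) -> (12,7)
Segment 3: (12,7) -> (12,8)
Segment 4: (12,8) -> (13,8)

Answer: ............XX
...........XX.
...........XX.
..............
..............
..............
..............
..............
..............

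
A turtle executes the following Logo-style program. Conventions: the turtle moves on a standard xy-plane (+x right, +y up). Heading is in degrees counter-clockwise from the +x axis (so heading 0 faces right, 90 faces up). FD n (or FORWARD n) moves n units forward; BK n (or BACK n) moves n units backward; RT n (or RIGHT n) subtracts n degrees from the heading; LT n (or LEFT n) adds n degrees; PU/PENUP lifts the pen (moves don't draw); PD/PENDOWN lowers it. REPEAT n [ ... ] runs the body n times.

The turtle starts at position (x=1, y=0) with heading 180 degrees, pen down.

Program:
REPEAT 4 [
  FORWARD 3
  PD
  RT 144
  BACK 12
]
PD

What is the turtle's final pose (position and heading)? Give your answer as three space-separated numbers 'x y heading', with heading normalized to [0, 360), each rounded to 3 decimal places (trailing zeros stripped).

Answer: -13.427 1.763 324

Derivation:
Executing turtle program step by step:
Start: pos=(1,0), heading=180, pen down
REPEAT 4 [
  -- iteration 1/4 --
  FD 3: (1,0) -> (-2,0) [heading=180, draw]
  PD: pen down
  RT 144: heading 180 -> 36
  BK 12: (-2,0) -> (-11.708,-7.053) [heading=36, draw]
  -- iteration 2/4 --
  FD 3: (-11.708,-7.053) -> (-9.281,-5.29) [heading=36, draw]
  PD: pen down
  RT 144: heading 36 -> 252
  BK 12: (-9.281,-5.29) -> (-5.573,6.123) [heading=252, draw]
  -- iteration 3/4 --
  FD 3: (-5.573,6.123) -> (-6.5,3.269) [heading=252, draw]
  PD: pen down
  RT 144: heading 252 -> 108
  BK 12: (-6.5,3.269) -> (-2.792,-8.143) [heading=108, draw]
  -- iteration 4/4 --
  FD 3: (-2.792,-8.143) -> (-3.719,-5.29) [heading=108, draw]
  PD: pen down
  RT 144: heading 108 -> 324
  BK 12: (-3.719,-5.29) -> (-13.427,1.763) [heading=324, draw]
]
PD: pen down
Final: pos=(-13.427,1.763), heading=324, 8 segment(s) drawn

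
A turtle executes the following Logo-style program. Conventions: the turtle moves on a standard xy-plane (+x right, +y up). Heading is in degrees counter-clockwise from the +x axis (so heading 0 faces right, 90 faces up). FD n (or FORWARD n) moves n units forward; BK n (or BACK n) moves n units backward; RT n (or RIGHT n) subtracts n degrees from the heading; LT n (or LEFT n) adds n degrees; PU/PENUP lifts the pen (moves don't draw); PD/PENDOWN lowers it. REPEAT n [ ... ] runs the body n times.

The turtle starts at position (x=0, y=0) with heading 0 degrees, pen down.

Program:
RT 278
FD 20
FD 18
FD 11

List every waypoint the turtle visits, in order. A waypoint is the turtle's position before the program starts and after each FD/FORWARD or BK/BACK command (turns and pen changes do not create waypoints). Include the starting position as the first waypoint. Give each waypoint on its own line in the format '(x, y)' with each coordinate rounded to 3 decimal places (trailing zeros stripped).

Executing turtle program step by step:
Start: pos=(0,0), heading=0, pen down
RT 278: heading 0 -> 82
FD 20: (0,0) -> (2.783,19.805) [heading=82, draw]
FD 18: (2.783,19.805) -> (5.289,37.63) [heading=82, draw]
FD 11: (5.289,37.63) -> (6.819,48.523) [heading=82, draw]
Final: pos=(6.819,48.523), heading=82, 3 segment(s) drawn
Waypoints (4 total):
(0, 0)
(2.783, 19.805)
(5.289, 37.63)
(6.819, 48.523)

Answer: (0, 0)
(2.783, 19.805)
(5.289, 37.63)
(6.819, 48.523)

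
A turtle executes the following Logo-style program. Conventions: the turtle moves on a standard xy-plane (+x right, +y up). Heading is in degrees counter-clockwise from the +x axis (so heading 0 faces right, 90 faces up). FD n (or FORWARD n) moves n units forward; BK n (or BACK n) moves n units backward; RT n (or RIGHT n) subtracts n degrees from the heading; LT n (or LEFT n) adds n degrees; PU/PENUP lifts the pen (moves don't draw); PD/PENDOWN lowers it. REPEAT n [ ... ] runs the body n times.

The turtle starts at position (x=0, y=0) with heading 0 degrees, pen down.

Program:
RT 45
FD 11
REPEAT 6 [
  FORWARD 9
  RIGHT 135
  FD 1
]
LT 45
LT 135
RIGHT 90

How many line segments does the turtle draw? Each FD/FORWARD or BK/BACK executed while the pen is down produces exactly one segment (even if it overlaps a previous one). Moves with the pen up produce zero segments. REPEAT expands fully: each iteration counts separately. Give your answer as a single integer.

Answer: 13

Derivation:
Executing turtle program step by step:
Start: pos=(0,0), heading=0, pen down
RT 45: heading 0 -> 315
FD 11: (0,0) -> (7.778,-7.778) [heading=315, draw]
REPEAT 6 [
  -- iteration 1/6 --
  FD 9: (7.778,-7.778) -> (14.142,-14.142) [heading=315, draw]
  RT 135: heading 315 -> 180
  FD 1: (14.142,-14.142) -> (13.142,-14.142) [heading=180, draw]
  -- iteration 2/6 --
  FD 9: (13.142,-14.142) -> (4.142,-14.142) [heading=180, draw]
  RT 135: heading 180 -> 45
  FD 1: (4.142,-14.142) -> (4.849,-13.435) [heading=45, draw]
  -- iteration 3/6 --
  FD 9: (4.849,-13.435) -> (11.213,-7.071) [heading=45, draw]
  RT 135: heading 45 -> 270
  FD 1: (11.213,-7.071) -> (11.213,-8.071) [heading=270, draw]
  -- iteration 4/6 --
  FD 9: (11.213,-8.071) -> (11.213,-17.071) [heading=270, draw]
  RT 135: heading 270 -> 135
  FD 1: (11.213,-17.071) -> (10.506,-16.364) [heading=135, draw]
  -- iteration 5/6 --
  FD 9: (10.506,-16.364) -> (4.142,-10) [heading=135, draw]
  RT 135: heading 135 -> 0
  FD 1: (4.142,-10) -> (5.142,-10) [heading=0, draw]
  -- iteration 6/6 --
  FD 9: (5.142,-10) -> (14.142,-10) [heading=0, draw]
  RT 135: heading 0 -> 225
  FD 1: (14.142,-10) -> (13.435,-10.707) [heading=225, draw]
]
LT 45: heading 225 -> 270
LT 135: heading 270 -> 45
RT 90: heading 45 -> 315
Final: pos=(13.435,-10.707), heading=315, 13 segment(s) drawn
Segments drawn: 13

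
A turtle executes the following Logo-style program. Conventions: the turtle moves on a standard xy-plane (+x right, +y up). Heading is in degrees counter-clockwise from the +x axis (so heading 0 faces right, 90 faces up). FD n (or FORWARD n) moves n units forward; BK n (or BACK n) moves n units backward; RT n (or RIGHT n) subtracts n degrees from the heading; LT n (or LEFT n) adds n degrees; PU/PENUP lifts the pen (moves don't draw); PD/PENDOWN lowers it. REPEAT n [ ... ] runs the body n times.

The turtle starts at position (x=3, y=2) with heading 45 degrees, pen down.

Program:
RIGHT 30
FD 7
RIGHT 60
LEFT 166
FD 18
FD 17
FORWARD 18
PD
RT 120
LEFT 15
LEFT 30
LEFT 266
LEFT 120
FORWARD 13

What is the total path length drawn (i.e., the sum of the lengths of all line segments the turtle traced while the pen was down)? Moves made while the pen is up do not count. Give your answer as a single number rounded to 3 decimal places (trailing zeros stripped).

Answer: 73

Derivation:
Executing turtle program step by step:
Start: pos=(3,2), heading=45, pen down
RT 30: heading 45 -> 15
FD 7: (3,2) -> (9.761,3.812) [heading=15, draw]
RT 60: heading 15 -> 315
LT 166: heading 315 -> 121
FD 18: (9.761,3.812) -> (0.491,19.241) [heading=121, draw]
FD 17: (0.491,19.241) -> (-8.265,33.813) [heading=121, draw]
FD 18: (-8.265,33.813) -> (-17.536,49.242) [heading=121, draw]
PD: pen down
RT 120: heading 121 -> 1
LT 15: heading 1 -> 16
LT 30: heading 16 -> 46
LT 266: heading 46 -> 312
LT 120: heading 312 -> 72
FD 13: (-17.536,49.242) -> (-13.518,61.605) [heading=72, draw]
Final: pos=(-13.518,61.605), heading=72, 5 segment(s) drawn

Segment lengths:
  seg 1: (3,2) -> (9.761,3.812), length = 7
  seg 2: (9.761,3.812) -> (0.491,19.241), length = 18
  seg 3: (0.491,19.241) -> (-8.265,33.813), length = 17
  seg 4: (-8.265,33.813) -> (-17.536,49.242), length = 18
  seg 5: (-17.536,49.242) -> (-13.518,61.605), length = 13
Total = 73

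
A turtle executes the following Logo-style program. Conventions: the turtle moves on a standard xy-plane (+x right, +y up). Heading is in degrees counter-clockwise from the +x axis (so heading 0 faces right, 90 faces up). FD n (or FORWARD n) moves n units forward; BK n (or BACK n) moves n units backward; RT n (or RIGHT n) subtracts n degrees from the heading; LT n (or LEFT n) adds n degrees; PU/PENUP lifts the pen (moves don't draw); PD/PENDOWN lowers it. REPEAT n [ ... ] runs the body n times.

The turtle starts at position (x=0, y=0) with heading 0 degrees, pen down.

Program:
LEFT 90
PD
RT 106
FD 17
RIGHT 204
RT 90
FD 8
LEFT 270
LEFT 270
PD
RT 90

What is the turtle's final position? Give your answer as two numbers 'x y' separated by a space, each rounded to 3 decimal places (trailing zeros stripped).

Answer: 21.484 1.443

Derivation:
Executing turtle program step by step:
Start: pos=(0,0), heading=0, pen down
LT 90: heading 0 -> 90
PD: pen down
RT 106: heading 90 -> 344
FD 17: (0,0) -> (16.341,-4.686) [heading=344, draw]
RT 204: heading 344 -> 140
RT 90: heading 140 -> 50
FD 8: (16.341,-4.686) -> (21.484,1.443) [heading=50, draw]
LT 270: heading 50 -> 320
LT 270: heading 320 -> 230
PD: pen down
RT 90: heading 230 -> 140
Final: pos=(21.484,1.443), heading=140, 2 segment(s) drawn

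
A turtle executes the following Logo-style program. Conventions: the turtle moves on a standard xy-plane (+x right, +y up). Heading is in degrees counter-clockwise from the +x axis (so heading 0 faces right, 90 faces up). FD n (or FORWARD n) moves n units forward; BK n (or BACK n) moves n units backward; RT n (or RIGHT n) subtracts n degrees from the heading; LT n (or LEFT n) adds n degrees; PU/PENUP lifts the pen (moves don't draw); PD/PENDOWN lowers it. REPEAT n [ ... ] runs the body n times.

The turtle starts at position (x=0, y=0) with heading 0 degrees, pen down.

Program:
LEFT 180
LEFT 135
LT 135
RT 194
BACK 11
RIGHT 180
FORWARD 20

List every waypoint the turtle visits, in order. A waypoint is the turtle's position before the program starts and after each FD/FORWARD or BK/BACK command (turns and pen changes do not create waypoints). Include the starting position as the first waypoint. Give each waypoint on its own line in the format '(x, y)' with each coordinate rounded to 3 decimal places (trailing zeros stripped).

Answer: (0, 0)
(2.661, 10.673)
(7.5, 30.079)

Derivation:
Executing turtle program step by step:
Start: pos=(0,0), heading=0, pen down
LT 180: heading 0 -> 180
LT 135: heading 180 -> 315
LT 135: heading 315 -> 90
RT 194: heading 90 -> 256
BK 11: (0,0) -> (2.661,10.673) [heading=256, draw]
RT 180: heading 256 -> 76
FD 20: (2.661,10.673) -> (7.5,30.079) [heading=76, draw]
Final: pos=(7.5,30.079), heading=76, 2 segment(s) drawn
Waypoints (3 total):
(0, 0)
(2.661, 10.673)
(7.5, 30.079)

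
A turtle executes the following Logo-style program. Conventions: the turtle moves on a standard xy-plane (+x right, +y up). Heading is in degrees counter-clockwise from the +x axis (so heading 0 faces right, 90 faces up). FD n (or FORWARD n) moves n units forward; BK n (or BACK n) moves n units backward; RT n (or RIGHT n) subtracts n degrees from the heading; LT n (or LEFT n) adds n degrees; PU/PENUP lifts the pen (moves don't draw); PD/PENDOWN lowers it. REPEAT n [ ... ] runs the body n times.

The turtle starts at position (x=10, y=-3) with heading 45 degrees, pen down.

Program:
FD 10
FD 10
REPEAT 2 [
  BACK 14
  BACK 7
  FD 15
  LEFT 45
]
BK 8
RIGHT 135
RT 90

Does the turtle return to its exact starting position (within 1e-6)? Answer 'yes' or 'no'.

Answer: no

Derivation:
Executing turtle program step by step:
Start: pos=(10,-3), heading=45, pen down
FD 10: (10,-3) -> (17.071,4.071) [heading=45, draw]
FD 10: (17.071,4.071) -> (24.142,11.142) [heading=45, draw]
REPEAT 2 [
  -- iteration 1/2 --
  BK 14: (24.142,11.142) -> (14.243,1.243) [heading=45, draw]
  BK 7: (14.243,1.243) -> (9.293,-3.707) [heading=45, draw]
  FD 15: (9.293,-3.707) -> (19.899,6.899) [heading=45, draw]
  LT 45: heading 45 -> 90
  -- iteration 2/2 --
  BK 14: (19.899,6.899) -> (19.899,-7.101) [heading=90, draw]
  BK 7: (19.899,-7.101) -> (19.899,-14.101) [heading=90, draw]
  FD 15: (19.899,-14.101) -> (19.899,0.899) [heading=90, draw]
  LT 45: heading 90 -> 135
]
BK 8: (19.899,0.899) -> (25.556,-4.757) [heading=135, draw]
RT 135: heading 135 -> 0
RT 90: heading 0 -> 270
Final: pos=(25.556,-4.757), heading=270, 9 segment(s) drawn

Start position: (10, -3)
Final position: (25.556, -4.757)
Distance = 15.655; >= 1e-6 -> NOT closed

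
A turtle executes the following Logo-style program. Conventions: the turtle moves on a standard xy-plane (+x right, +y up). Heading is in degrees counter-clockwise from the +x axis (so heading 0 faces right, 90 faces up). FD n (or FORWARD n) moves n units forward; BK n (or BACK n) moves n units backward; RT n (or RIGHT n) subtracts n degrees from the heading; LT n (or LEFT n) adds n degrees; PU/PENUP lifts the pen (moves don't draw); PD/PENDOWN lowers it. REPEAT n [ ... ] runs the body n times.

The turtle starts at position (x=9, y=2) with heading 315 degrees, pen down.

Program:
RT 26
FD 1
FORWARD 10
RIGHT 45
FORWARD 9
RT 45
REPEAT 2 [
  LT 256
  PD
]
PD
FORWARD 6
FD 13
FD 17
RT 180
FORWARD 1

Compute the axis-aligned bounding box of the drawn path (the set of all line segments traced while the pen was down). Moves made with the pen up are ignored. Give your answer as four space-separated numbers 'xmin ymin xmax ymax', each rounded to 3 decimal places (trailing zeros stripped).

Answer: 8.636 -22.121 44.193 2

Derivation:
Executing turtle program step by step:
Start: pos=(9,2), heading=315, pen down
RT 26: heading 315 -> 289
FD 1: (9,2) -> (9.326,1.054) [heading=289, draw]
FD 10: (9.326,1.054) -> (12.581,-8.401) [heading=289, draw]
RT 45: heading 289 -> 244
FD 9: (12.581,-8.401) -> (8.636,-16.49) [heading=244, draw]
RT 45: heading 244 -> 199
REPEAT 2 [
  -- iteration 1/2 --
  LT 256: heading 199 -> 95
  PD: pen down
  -- iteration 2/2 --
  LT 256: heading 95 -> 351
  PD: pen down
]
PD: pen down
FD 6: (8.636,-16.49) -> (14.562,-17.428) [heading=351, draw]
FD 13: (14.562,-17.428) -> (27.402,-19.462) [heading=351, draw]
FD 17: (27.402,-19.462) -> (44.193,-22.121) [heading=351, draw]
RT 180: heading 351 -> 171
FD 1: (44.193,-22.121) -> (43.205,-21.965) [heading=171, draw]
Final: pos=(43.205,-21.965), heading=171, 7 segment(s) drawn

Segment endpoints: x in {8.636, 9, 9.326, 12.581, 14.562, 27.402, 43.205, 44.193}, y in {-22.121, -21.965, -19.462, -17.428, -16.49, -8.401, 1.054, 2}
xmin=8.636, ymin=-22.121, xmax=44.193, ymax=2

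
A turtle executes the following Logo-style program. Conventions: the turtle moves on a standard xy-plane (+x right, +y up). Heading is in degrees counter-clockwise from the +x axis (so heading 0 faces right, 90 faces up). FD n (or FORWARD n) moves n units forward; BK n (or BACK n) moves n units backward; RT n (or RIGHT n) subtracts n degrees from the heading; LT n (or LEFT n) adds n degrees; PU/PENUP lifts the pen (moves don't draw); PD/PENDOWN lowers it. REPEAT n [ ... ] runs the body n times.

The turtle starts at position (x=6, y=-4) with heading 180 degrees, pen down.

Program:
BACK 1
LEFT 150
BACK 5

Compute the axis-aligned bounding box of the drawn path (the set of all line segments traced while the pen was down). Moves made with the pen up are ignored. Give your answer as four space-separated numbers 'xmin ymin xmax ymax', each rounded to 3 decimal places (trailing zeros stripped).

Answer: 2.67 -4 7 -1.5

Derivation:
Executing turtle program step by step:
Start: pos=(6,-4), heading=180, pen down
BK 1: (6,-4) -> (7,-4) [heading=180, draw]
LT 150: heading 180 -> 330
BK 5: (7,-4) -> (2.67,-1.5) [heading=330, draw]
Final: pos=(2.67,-1.5), heading=330, 2 segment(s) drawn

Segment endpoints: x in {2.67, 6, 7}, y in {-4, -1.5}
xmin=2.67, ymin=-4, xmax=7, ymax=-1.5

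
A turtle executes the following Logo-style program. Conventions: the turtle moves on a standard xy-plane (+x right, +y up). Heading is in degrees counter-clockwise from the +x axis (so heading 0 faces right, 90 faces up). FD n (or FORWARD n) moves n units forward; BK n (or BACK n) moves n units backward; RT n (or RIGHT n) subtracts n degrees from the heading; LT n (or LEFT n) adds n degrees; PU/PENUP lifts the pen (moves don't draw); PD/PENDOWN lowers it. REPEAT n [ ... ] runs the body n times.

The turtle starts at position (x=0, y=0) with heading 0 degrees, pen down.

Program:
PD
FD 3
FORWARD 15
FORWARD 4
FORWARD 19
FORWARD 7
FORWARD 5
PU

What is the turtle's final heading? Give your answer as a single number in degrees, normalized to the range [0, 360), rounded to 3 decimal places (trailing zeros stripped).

Answer: 0

Derivation:
Executing turtle program step by step:
Start: pos=(0,0), heading=0, pen down
PD: pen down
FD 3: (0,0) -> (3,0) [heading=0, draw]
FD 15: (3,0) -> (18,0) [heading=0, draw]
FD 4: (18,0) -> (22,0) [heading=0, draw]
FD 19: (22,0) -> (41,0) [heading=0, draw]
FD 7: (41,0) -> (48,0) [heading=0, draw]
FD 5: (48,0) -> (53,0) [heading=0, draw]
PU: pen up
Final: pos=(53,0), heading=0, 6 segment(s) drawn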